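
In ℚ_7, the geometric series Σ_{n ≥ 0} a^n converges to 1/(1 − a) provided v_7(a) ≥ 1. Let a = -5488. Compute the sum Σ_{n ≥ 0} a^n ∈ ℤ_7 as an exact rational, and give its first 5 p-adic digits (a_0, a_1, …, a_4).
Σ a^n = 1/(1 − a) = 1/5489;  first 5 digits = (1, 0, 0, 5, 4)

v_7(a) = 3 ≥ 1, so the series converges in ℤ_7 to 1/(1 − a) = 1/(1 − (-5488)) = 1/5489. Expand this rational in ℤ_7: compute digits iteratively via d_i = x_i mod 7, x_{i+1} = (x_i − d_i)/7. The first 5 digits are (1, 0, 0, 5, 4).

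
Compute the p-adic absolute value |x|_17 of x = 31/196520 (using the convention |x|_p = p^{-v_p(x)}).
|31/196520|_17 = 4913

Step 1 — compute v_17(x) by factoring powers of 17 out of the numerator and denominator: v_17(31/196520) = -3. Step 2 — apply |x|_p = p^{-v_p(x)} = 17^{3} = 4913.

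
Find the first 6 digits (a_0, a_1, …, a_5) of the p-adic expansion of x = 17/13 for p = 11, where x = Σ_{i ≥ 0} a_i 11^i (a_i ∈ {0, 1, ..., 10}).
(a_0, …, a_5) = (3, 10, 5, 2, 4, 3)

v_11(17/13) = 0 (numerator and denominator both coprime to 11), so x ∈ ℤ_11^×. Compute digits iteratively via a_i = x_i mod 11, x_{i+1} = (x_i − a_i)/11, with x_0 = x:
  x_0 = 17/13;  a_0 = 3;  x_1 = (x_0 − 3)/11 = -2/13
  x_1 = -2/13;  a_1 = 10;  x_2 = (x_1 − 10)/11 = -12/13
  x_2 = -12/13;  a_2 = 5;  x_3 = (x_2 − 5)/11 = -7/13
  x_3 = -7/13;  a_3 = 2;  x_4 = (x_3 − 2)/11 = -3/13
  x_4 = -3/13;  a_4 = 4;  x_5 = (x_4 − 4)/11 = -5/13
  x_5 = -5/13;  a_5 = 3;  x_6 = (x_5 − 3)/11 = -4/13
Digits: (3, 10, 5, 2, 4, 3).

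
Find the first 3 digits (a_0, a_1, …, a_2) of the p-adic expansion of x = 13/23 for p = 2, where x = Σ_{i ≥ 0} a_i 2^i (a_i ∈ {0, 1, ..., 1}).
(a_0, …, a_2) = (1, 1, 0)

v_2(13/23) = 0 (numerator and denominator both coprime to 2), so x ∈ ℤ_2^×. Compute digits iteratively via a_i = x_i mod 2, x_{i+1} = (x_i − a_i)/2, with x_0 = x:
  x_0 = 13/23;  a_0 = 1;  x_1 = (x_0 − 1)/2 = -5/23
  x_1 = -5/23;  a_1 = 1;  x_2 = (x_1 − 1)/2 = -14/23
  x_2 = -14/23;  a_2 = 0;  x_3 = (x_2 − 0)/2 = -7/23
Digits: (1, 1, 0).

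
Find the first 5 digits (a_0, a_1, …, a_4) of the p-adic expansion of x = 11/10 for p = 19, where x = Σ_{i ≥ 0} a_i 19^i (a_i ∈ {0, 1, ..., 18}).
(a_0, …, a_4) = (3, 17, 1, 17, 1)

v_19(11/10) = 0 (numerator and denominator both coprime to 19), so x ∈ ℤ_19^×. Compute digits iteratively via a_i = x_i mod 19, x_{i+1} = (x_i − a_i)/19, with x_0 = x:
  x_0 = 11/10;  a_0 = 3;  x_1 = (x_0 − 3)/19 = -1/10
  x_1 = -1/10;  a_1 = 17;  x_2 = (x_1 − 17)/19 = -9/10
  x_2 = -9/10;  a_2 = 1;  x_3 = (x_2 − 1)/19 = -1/10
  x_3 = -1/10;  a_3 = 17;  x_4 = (x_3 − 17)/19 = -9/10
  x_4 = -9/10;  a_4 = 1;  x_5 = (x_4 − 1)/19 = -1/10
Digits: (3, 17, 1, 17, 1).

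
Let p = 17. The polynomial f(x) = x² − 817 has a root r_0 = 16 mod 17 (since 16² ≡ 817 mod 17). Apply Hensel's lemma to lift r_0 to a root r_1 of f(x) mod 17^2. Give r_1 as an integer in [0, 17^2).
r_1 = 169 (mod 289)

Hensel's recurrence: r_{i+1} = r_i − f(r_i)·(f′(r_i))^{-1} mod 17^{i+2}, with f′(x) = 2x. Iterate:
  r_0 = 16 (mod 17)
  r_1 = 169 (mod 289)
Final: r_1 = 169, and one checks f(r_1) ≡ 0 mod 17^2.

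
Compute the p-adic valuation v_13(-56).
v_13(-56) = 0

v_13(n) is the largest exponent k such that 13^k divides n. Factor out: -56 = -13^0 · 56. (Sign doesn't affect v_p.) So v_13(-56) = 0.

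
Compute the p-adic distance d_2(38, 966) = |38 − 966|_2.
d_2(38, 966) = 1/32

Step 1 — x − y = 38 − 966 = -928. Step 2 — v_2(-928) = 5 (factor: -928 = −(2^5 · 29); the sign does not affect v_p). Step 3 — |x − y|_2 = 2^{-5} = 1/32.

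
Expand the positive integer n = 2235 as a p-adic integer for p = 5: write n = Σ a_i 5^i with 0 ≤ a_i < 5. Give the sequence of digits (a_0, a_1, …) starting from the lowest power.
(a_0, a_1, …) = (0, 2, 4, 2, 3)

Repeated division by 5 gives the digits low-to-high: 2235 = 2·5^1 + 4·5^2 + 2·5^3 + 3·5^4. Digit sequence: (0, 2, 4, 2, 3).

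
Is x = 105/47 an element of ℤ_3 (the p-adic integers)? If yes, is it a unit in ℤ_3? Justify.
x ∈ ℤ_3 but not a unit; v_3(x) = 1 > 0

ℤ_3 = {x ∈ ℚ_3 : v_3(x) ≥ 0} and ℤ_3^× = {x ∈ ℤ_3 : v_3(x) = 0}. Here v_3(105/47) = v_3(num) − v_3(den) = 1; compare against these criteria.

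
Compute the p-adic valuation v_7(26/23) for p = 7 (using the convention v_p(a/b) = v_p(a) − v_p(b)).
v_7(26/23) = 0

Factor powers of 7 from the numerator and denominator of the reduced fraction: 26 = 7^0 · 26 and 23 = 7^0 · 23. Apply v_p(a/b) = v_p(a) − v_p(b): v_7(26/23) = 0 − 0 = 0.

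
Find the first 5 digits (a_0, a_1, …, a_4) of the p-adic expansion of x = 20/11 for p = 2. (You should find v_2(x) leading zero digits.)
(a_0, …, a_4) = (0, 0, 1, 1, 1)

v_2(20/11) = 2, so a_0 = ... = a_1 = 0. Factor out: x = 2^2 · u with u = 5/11 a unit in ℤ_2. Expand u iteratively via a_{v+i} = u_i mod 2, u_{i+1} = (u_i − a_{v+i})/2:
  u_0 = 5/11;  a_2 = 1;  u_1 = (u_0 − 1)/2 = -3/11
  u_1 = -3/11;  a_3 = 1;  u_2 = (u_1 − 1)/2 = -7/11
  u_2 = -7/11;  a_4 = 1;  u_3 = (u_2 − 1)/2 = -9/11
Digits: (0, 0, 1, 1, 1).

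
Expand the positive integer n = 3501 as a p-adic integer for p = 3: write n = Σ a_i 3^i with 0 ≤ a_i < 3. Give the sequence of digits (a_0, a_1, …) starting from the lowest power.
(a_0, a_1, …) = (0, 0, 2, 0, 1, 2, 1, 1)

Repeated division by 3 gives the digits low-to-high: 3501 = 2·3^2 + 1·3^4 + 2·3^5 + 1·3^6 + 1·3^7. Digit sequence: (0, 0, 2, 0, 1, 2, 1, 1).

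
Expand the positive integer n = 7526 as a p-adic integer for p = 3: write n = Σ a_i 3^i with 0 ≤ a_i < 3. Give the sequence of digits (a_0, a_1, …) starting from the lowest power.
(a_0, a_1, …) = (2, 0, 2, 2, 2, 0, 1, 0, 1)

Repeated division by 3 gives the digits low-to-high: 7526 = 2 + 2·3^2 + 2·3^3 + 2·3^4 + 1·3^6 + 1·3^8. Digit sequence: (2, 0, 2, 2, 2, 0, 1, 0, 1).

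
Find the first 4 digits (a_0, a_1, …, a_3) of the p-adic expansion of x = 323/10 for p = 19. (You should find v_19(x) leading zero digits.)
(a_0, …, a_3) = (0, 15, 5, 13)

v_19(323/10) = 1, so a_0 = ... = a_0 = 0. Factor out: x = 19^1 · u with u = 17/10 a unit in ℤ_19. Expand u iteratively via a_{v+i} = u_i mod 19, u_{i+1} = (u_i − a_{v+i})/19:
  u_0 = 17/10;  a_1 = 15;  u_1 = (u_0 − 15)/19 = -7/10
  u_1 = -7/10;  a_2 = 5;  u_2 = (u_1 − 5)/19 = -3/10
  u_2 = -3/10;  a_3 = 13;  u_3 = (u_2 − 13)/19 = -7/10
Digits: (0, 15, 5, 13).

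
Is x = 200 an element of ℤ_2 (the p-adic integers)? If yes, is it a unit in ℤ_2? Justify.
x ∈ ℤ_2 but not a unit; v_2(x) = 3 > 0

ℤ_2 = {x ∈ ℚ_2 : v_2(x) ≥ 0} and ℤ_2^× = {x ∈ ℤ_2 : v_2(x) = 0}. Here v_2(200) = v_2(num) − v_2(den) = 3; compare against these criteria.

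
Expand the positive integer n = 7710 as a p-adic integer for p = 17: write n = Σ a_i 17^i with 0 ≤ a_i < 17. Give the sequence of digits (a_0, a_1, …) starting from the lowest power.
(a_0, a_1, …) = (9, 11, 9, 1)

Repeated division by 17 gives the digits low-to-high: 7710 = 9 + 11·17^1 + 9·17^2 + 1·17^3. Digit sequence: (9, 11, 9, 1).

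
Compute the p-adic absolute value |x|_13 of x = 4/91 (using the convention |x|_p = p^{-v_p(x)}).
|4/91|_13 = 13

Step 1 — compute v_13(x) by factoring powers of 13 out of the numerator and denominator: v_13(4/91) = -1. Step 2 — apply |x|_p = p^{-v_p(x)} = 13^{1} = 13.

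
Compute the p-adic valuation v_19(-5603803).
v_19(-5603803) = 4

v_19(n) is the largest exponent k such that 19^k divides n. Factor out: -5603803 = -19^4 · 43. (Sign doesn't affect v_p.) So v_19(-5603803) = 4.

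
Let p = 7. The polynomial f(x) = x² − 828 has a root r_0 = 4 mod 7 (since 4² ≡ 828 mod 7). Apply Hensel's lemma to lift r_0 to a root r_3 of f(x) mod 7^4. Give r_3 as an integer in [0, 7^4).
r_3 = 179 (mod 2401)

Hensel's recurrence: r_{i+1} = r_i − f(r_i)·(f′(r_i))^{-1} mod 7^{i+2}, with f′(x) = 2x. Iterate:
  r_0 = 4 (mod 7)
  r_1 = 32 (mod 49)
  r_2 = 179 (mod 343)
  r_3 = 179 (mod 2401)
Final: r_3 = 179, and one checks f(r_3) ≡ 0 mod 7^4.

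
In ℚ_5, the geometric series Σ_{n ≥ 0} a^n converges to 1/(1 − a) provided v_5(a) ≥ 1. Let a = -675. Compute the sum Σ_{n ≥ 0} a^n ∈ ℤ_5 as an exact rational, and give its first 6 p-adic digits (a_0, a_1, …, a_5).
Σ a^n = 1/(1 − a) = 1/676;  first 6 digits = (1, 0, 3, 4, 2, 0)

v_5(a) = 2 ≥ 1, so the series converges in ℤ_5 to 1/(1 − a) = 1/(1 − (-675)) = 1/676. Expand this rational in ℤ_5: compute digits iteratively via d_i = x_i mod 5, x_{i+1} = (x_i − d_i)/5. The first 6 digits are (1, 0, 3, 4, 2, 0).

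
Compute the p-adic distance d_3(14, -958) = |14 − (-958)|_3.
d_3(14, -958) = 1/243

Step 1 — x − y = 14 − (-958) = 972. Step 2 — v_3(972) = 5 (factor: 972 = (3^5 · 4); the sign does not affect v_p). Step 3 — |x − y|_3 = 3^{-5} = 1/243.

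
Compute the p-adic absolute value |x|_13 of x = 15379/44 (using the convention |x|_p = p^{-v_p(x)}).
|15379/44|_13 = 1/2197

Step 1 — compute v_13(x) by factoring powers of 13 out of the numerator and denominator: v_13(15379/44) = 3. Step 2 — apply |x|_p = p^{-v_p(x)} = 13^{-3} = 1/2197.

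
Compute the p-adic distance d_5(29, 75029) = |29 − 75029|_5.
d_5(29, 75029) = 1/3125

Step 1 — x − y = 29 − 75029 = -75000. Step 2 — v_5(-75000) = 5 (factor: -75000 = −(5^5 · 24); the sign does not affect v_p). Step 3 — |x − y|_5 = 5^{-5} = 1/3125.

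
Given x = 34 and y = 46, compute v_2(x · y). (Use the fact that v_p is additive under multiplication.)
v_2(1564) = 2

v_p(x) = 1 (factor: 34 = 2^1 · 17); v_p(y) = 1 (factor: 46 = 2^1 · 23). Additivity: v_p(xy) = v_p(x) + v_p(y) = 1 + 1 = 2. (Direct check: xy = 1564 = 2^2 · (391).)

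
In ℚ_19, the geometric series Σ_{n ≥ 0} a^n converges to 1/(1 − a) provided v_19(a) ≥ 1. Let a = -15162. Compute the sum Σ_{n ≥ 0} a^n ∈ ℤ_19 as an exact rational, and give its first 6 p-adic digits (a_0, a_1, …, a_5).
Σ a^n = 1/(1 − a) = 1/15163;  first 6 digits = (1, 0, 15, 16, 15, 16)

v_19(a) = 2 ≥ 1, so the series converges in ℤ_19 to 1/(1 − a) = 1/(1 − (-15162)) = 1/15163. Expand this rational in ℤ_19: compute digits iteratively via d_i = x_i mod 19, x_{i+1} = (x_i − d_i)/19. The first 6 digits are (1, 0, 15, 16, 15, 16).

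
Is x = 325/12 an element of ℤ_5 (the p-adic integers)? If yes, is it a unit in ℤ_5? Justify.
x ∈ ℤ_5 but not a unit; v_5(x) = 2 > 0

ℤ_5 = {x ∈ ℚ_5 : v_5(x) ≥ 0} and ℤ_5^× = {x ∈ ℤ_5 : v_5(x) = 0}. Here v_5(325/12) = v_5(num) − v_5(den) = 2; compare against these criteria.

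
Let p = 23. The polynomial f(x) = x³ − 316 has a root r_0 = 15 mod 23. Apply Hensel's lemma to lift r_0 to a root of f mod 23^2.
r_1 = 360 (mod 529)

Hensel: r_{i+1} = r_i − f(r_i)/f′(r_i) mod 23^{i+2}, where f′(x) = 3x². Iterate:
  r_0 = 15 (mod 23)
  r_1 = 360 (mod 529)
Final: r = 360 with f(r) ≡ 0 mod 23^2.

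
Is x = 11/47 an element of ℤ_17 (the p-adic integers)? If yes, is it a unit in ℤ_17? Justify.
x ∈ ℤ_17^× (unit); v_17(x) = 0

ℤ_17 = {x ∈ ℚ_17 : v_17(x) ≥ 0} and ℤ_17^× = {x ∈ ℤ_17 : v_17(x) = 0}. Here v_17(11/47) = v_17(num) − v_17(den) = 0; compare against these criteria.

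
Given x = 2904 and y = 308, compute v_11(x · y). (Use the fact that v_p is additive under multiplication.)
v_11(894432) = 3

v_p(x) = 2 (factor: 2904 = 11^2 · 24); v_p(y) = 1 (factor: 308 = 11^1 · 28). Additivity: v_p(xy) = v_p(x) + v_p(y) = 2 + 1 = 3. (Direct check: xy = 894432 = 11^3 · (672).)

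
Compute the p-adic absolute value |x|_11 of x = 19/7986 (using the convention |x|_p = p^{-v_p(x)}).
|19/7986|_11 = 1331

Step 1 — compute v_11(x) by factoring powers of 11 out of the numerator and denominator: v_11(19/7986) = -3. Step 2 — apply |x|_p = p^{-v_p(x)} = 11^{3} = 1331.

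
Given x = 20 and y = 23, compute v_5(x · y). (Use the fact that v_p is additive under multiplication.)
v_5(460) = 1

v_p(x) = 1 (factor: 20 = 5^1 · 4); v_p(y) = 0 (factor: 23 = 5^0 · 23). Additivity: v_p(xy) = v_p(x) + v_p(y) = 1 + 0 = 1. (Direct check: xy = 460 = 5^1 · (92).)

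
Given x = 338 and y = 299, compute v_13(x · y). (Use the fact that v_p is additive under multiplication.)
v_13(101062) = 3

v_p(x) = 2 (factor: 338 = 13^2 · 2); v_p(y) = 1 (factor: 299 = 13^1 · 23). Additivity: v_p(xy) = v_p(x) + v_p(y) = 2 + 1 = 3. (Direct check: xy = 101062 = 13^3 · (46).)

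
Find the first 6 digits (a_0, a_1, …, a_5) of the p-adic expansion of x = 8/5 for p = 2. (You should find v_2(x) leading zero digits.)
(a_0, …, a_5) = (0, 0, 0, 1, 0, 1)

v_2(8/5) = 3, so a_0 = ... = a_2 = 0. Factor out: x = 2^3 · u with u = 1/5 a unit in ℤ_2. Expand u iteratively via a_{v+i} = u_i mod 2, u_{i+1} = (u_i − a_{v+i})/2:
  u_0 = 1/5;  a_3 = 1;  u_1 = (u_0 − 1)/2 = -2/5
  u_1 = -2/5;  a_4 = 0;  u_2 = (u_1 − 0)/2 = -1/5
  u_2 = -1/5;  a_5 = 1;  u_3 = (u_2 − 1)/2 = -3/5
Digits: (0, 0, 0, 1, 0, 1).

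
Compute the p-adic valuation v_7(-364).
v_7(-364) = 1

v_7(n) is the largest exponent k such that 7^k divides n. Factor out: -364 = -7^1 · 52. (Sign doesn't affect v_p.) So v_7(-364) = 1.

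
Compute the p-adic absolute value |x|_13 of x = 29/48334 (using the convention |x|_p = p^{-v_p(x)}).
|29/48334|_13 = 2197

Step 1 — compute v_13(x) by factoring powers of 13 out of the numerator and denominator: v_13(29/48334) = -3. Step 2 — apply |x|_p = p^{-v_p(x)} = 13^{3} = 2197.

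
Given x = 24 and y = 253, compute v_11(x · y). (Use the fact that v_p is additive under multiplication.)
v_11(6072) = 1

v_p(x) = 0 (factor: 24 = 11^0 · 24); v_p(y) = 1 (factor: 253 = 11^1 · 23). Additivity: v_p(xy) = v_p(x) + v_p(y) = 0 + 1 = 1. (Direct check: xy = 6072 = 11^1 · (552).)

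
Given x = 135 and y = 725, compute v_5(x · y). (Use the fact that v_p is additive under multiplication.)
v_5(97875) = 3

v_p(x) = 1 (factor: 135 = 5^1 · 27); v_p(y) = 2 (factor: 725 = 5^2 · 29). Additivity: v_p(xy) = v_p(x) + v_p(y) = 1 + 2 = 3. (Direct check: xy = 97875 = 5^3 · (783).)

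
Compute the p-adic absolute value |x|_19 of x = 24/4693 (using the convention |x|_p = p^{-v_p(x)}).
|24/4693|_19 = 361

Step 1 — compute v_19(x) by factoring powers of 19 out of the numerator and denominator: v_19(24/4693) = -2. Step 2 — apply |x|_p = p^{-v_p(x)} = 19^{2} = 361.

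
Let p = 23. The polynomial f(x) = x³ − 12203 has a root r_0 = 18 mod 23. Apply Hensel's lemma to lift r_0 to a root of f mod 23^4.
r_3 = 102736 (mod 279841)

Hensel: r_{i+1} = r_i − f(r_i)/f′(r_i) mod 23^{i+2}, where f′(x) = 3x². Iterate:
  r_0 = 18 (mod 23)
  r_1 = 110 (mod 529)
  r_2 = 5400 (mod 12167)
  r_3 = 102736 (mod 279841)
Final: r = 102736 with f(r) ≡ 0 mod 23^4.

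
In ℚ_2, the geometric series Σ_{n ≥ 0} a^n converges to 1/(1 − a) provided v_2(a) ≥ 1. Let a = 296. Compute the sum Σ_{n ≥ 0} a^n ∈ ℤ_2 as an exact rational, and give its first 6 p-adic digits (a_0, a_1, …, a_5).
Σ a^n = 1/(1 − a) = -1/295;  first 6 digits = (1, 0, 0, 1, 0, 1)

v_2(a) = 3 ≥ 1, so the series converges in ℤ_2 to 1/(1 − a) = 1/(1 − 296) = -1/295. Expand this rational in ℤ_2: compute digits iteratively via d_i = x_i mod 2, x_{i+1} = (x_i − d_i)/2. The first 6 digits are (1, 0, 0, 1, 0, 1).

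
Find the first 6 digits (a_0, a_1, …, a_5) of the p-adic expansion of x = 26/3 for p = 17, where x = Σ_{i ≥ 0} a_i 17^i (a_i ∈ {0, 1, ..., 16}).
(a_0, …, a_5) = (3, 6, 11, 5, 11, 5)

v_17(26/3) = 0 (numerator and denominator both coprime to 17), so x ∈ ℤ_17^×. Compute digits iteratively via a_i = x_i mod 17, x_{i+1} = (x_i − a_i)/17, with x_0 = x:
  x_0 = 26/3;  a_0 = 3;  x_1 = (x_0 − 3)/17 = 1/3
  x_1 = 1/3;  a_1 = 6;  x_2 = (x_1 − 6)/17 = -1/3
  x_2 = -1/3;  a_2 = 11;  x_3 = (x_2 − 11)/17 = -2/3
  x_3 = -2/3;  a_3 = 5;  x_4 = (x_3 − 5)/17 = -1/3
  x_4 = -1/3;  a_4 = 11;  x_5 = (x_4 − 11)/17 = -2/3
  x_5 = -2/3;  a_5 = 5;  x_6 = (x_5 − 5)/17 = -1/3
Digits: (3, 6, 11, 5, 11, 5).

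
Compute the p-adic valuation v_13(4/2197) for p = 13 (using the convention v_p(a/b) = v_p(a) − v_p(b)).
v_13(4/2197) = -3

Factor powers of 13 from the numerator and denominator of the reduced fraction: 4 = 13^0 · 4 and 2197 = 13^3 · 1. Apply v_p(a/b) = v_p(a) − v_p(b): v_13(4/2197) = 0 − 3 = -3.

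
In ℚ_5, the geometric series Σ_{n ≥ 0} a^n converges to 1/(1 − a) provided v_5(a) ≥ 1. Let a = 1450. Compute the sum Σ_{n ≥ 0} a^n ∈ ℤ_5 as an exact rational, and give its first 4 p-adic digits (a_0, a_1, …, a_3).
Σ a^n = 1/(1 − a) = -1/1449;  first 4 digits = (1, 0, 3, 1)

v_5(a) = 2 ≥ 1, so the series converges in ℤ_5 to 1/(1 − a) = 1/(1 − 1450) = -1/1449. Expand this rational in ℤ_5: compute digits iteratively via d_i = x_i mod 5, x_{i+1} = (x_i − d_i)/5. The first 4 digits are (1, 0, 3, 1).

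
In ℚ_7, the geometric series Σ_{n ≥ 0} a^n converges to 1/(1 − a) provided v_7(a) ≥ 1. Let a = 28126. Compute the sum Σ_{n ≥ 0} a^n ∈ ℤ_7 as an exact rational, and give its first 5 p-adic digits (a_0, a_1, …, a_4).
Σ a^n = 1/(1 − a) = -1/28125;  first 5 digits = (1, 0, 0, 5, 4)

v_7(a) = 3 ≥ 1, so the series converges in ℤ_7 to 1/(1 − a) = 1/(1 − 28126) = -1/28125. Expand this rational in ℤ_7: compute digits iteratively via d_i = x_i mod 7, x_{i+1} = (x_i − d_i)/7. The first 5 digits are (1, 0, 0, 5, 4).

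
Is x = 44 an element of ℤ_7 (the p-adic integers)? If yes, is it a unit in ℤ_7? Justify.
x ∈ ℤ_7^× (unit); v_7(x) = 0

ℤ_7 = {x ∈ ℚ_7 : v_7(x) ≥ 0} and ℤ_7^× = {x ∈ ℤ_7 : v_7(x) = 0}. Here v_7(44) = v_7(num) − v_7(den) = 0; compare against these criteria.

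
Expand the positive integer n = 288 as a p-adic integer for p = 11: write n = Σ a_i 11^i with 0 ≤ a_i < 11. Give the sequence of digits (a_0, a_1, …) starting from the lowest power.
(a_0, a_1, …) = (2, 4, 2)

Repeated division by 11 gives the digits low-to-high: 288 = 2 + 4·11^1 + 2·11^2. Digit sequence: (2, 4, 2).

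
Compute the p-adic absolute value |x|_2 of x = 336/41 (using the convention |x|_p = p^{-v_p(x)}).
|336/41|_2 = 1/16

Step 1 — compute v_2(x) by factoring powers of 2 out of the numerator and denominator: v_2(336/41) = 4. Step 2 — apply |x|_p = p^{-v_p(x)} = 2^{-4} = 1/16.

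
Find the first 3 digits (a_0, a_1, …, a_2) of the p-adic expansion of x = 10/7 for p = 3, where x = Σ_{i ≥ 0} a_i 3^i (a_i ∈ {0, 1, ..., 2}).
(a_0, …, a_2) = (1, 1, 1)

v_3(10/7) = 0 (numerator and denominator both coprime to 3), so x ∈ ℤ_3^×. Compute digits iteratively via a_i = x_i mod 3, x_{i+1} = (x_i − a_i)/3, with x_0 = x:
  x_0 = 10/7;  a_0 = 1;  x_1 = (x_0 − 1)/3 = 1/7
  x_1 = 1/7;  a_1 = 1;  x_2 = (x_1 − 1)/3 = -2/7
  x_2 = -2/7;  a_2 = 1;  x_3 = (x_2 − 1)/3 = -3/7
Digits: (1, 1, 1).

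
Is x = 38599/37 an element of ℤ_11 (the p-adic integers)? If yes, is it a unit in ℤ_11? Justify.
x ∈ ℤ_11 but not a unit; v_11(x) = 3 > 0

ℤ_11 = {x ∈ ℚ_11 : v_11(x) ≥ 0} and ℤ_11^× = {x ∈ ℤ_11 : v_11(x) = 0}. Here v_11(38599/37) = v_11(num) − v_11(den) = 3; compare against these criteria.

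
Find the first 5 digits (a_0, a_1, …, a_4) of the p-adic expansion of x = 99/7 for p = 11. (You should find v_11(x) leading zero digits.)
(a_0, …, a_4) = (0, 6, 9, 7, 4)

v_11(99/7) = 1, so a_0 = ... = a_0 = 0. Factor out: x = 11^1 · u with u = 9/7 a unit in ℤ_11. Expand u iteratively via a_{v+i} = u_i mod 11, u_{i+1} = (u_i − a_{v+i})/11:
  u_0 = 9/7;  a_1 = 6;  u_1 = (u_0 − 6)/11 = -3/7
  u_1 = -3/7;  a_2 = 9;  u_2 = (u_1 − 9)/11 = -6/7
  u_2 = -6/7;  a_3 = 7;  u_3 = (u_2 − 7)/11 = -5/7
  u_3 = -5/7;  a_4 = 4;  u_4 = (u_3 − 4)/11 = -3/7
Digits: (0, 6, 9, 7, 4).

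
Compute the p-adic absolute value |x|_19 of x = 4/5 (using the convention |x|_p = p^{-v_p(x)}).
|4/5|_19 = 1

Step 1 — compute v_19(x) by factoring powers of 19 out of the numerator and denominator: v_19(4/5) = 0. Step 2 — apply |x|_p = p^{-v_p(x)} = 19^{0} = 1.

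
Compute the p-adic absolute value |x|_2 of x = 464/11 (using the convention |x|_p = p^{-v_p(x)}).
|464/11|_2 = 1/16

Step 1 — compute v_2(x) by factoring powers of 2 out of the numerator and denominator: v_2(464/11) = 4. Step 2 — apply |x|_p = p^{-v_p(x)} = 2^{-4} = 1/16.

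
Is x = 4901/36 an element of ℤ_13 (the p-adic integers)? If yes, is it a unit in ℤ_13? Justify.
x ∈ ℤ_13 but not a unit; v_13(x) = 2 > 0

ℤ_13 = {x ∈ ℚ_13 : v_13(x) ≥ 0} and ℤ_13^× = {x ∈ ℤ_13 : v_13(x) = 0}. Here v_13(4901/36) = v_13(num) − v_13(den) = 2; compare against these criteria.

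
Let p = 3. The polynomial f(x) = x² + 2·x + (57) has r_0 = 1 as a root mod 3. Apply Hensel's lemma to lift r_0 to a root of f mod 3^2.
r_1 = 4 (mod 9)

Hensel: r_{i+1} = r_i − f(r_i)·(f′(r_i))^{-1} mod 3^{i+2}, f′(x) = 2x + 2. Iterate:
  r_0 = 1 (mod 3)
  r_1 = 4 (mod 9)
Final: r = 4 satisfies f(r) ≡ 0 mod 3^2.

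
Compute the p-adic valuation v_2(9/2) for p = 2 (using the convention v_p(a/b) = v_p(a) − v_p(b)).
v_2(9/2) = -1

Factor powers of 2 from the numerator and denominator of the reduced fraction: 9 = 2^0 · 9 and 2 = 2^1 · 1. Apply v_p(a/b) = v_p(a) − v_p(b): v_2(9/2) = 0 − 1 = -1.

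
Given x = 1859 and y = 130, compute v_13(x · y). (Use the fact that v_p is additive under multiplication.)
v_13(241670) = 3

v_p(x) = 2 (factor: 1859 = 13^2 · 11); v_p(y) = 1 (factor: 130 = 13^1 · 10). Additivity: v_p(xy) = v_p(x) + v_p(y) = 2 + 1 = 3. (Direct check: xy = 241670 = 13^3 · (110).)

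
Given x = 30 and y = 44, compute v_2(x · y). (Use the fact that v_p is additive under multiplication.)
v_2(1320) = 3

v_p(x) = 1 (factor: 30 = 2^1 · 15); v_p(y) = 2 (factor: 44 = 2^2 · 11). Additivity: v_p(xy) = v_p(x) + v_p(y) = 1 + 2 = 3. (Direct check: xy = 1320 = 2^3 · (165).)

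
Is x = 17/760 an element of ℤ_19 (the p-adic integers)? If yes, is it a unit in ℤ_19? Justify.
x ∉ ℤ_19 (v_19(x) = -1 < 0)

ℤ_19 = {x ∈ ℚ_19 : v_19(x) ≥ 0} and ℤ_19^× = {x ∈ ℤ_19 : v_19(x) = 0}. Here v_19(17/760) = v_19(num) − v_19(den) = -1; compare against these criteria.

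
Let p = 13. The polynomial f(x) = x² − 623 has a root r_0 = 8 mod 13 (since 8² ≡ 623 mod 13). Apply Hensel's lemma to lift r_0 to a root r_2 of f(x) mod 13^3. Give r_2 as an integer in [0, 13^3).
r_2 = 1321 (mod 2197)

Hensel's recurrence: r_{i+1} = r_i − f(r_i)·(f′(r_i))^{-1} mod 13^{i+2}, with f′(x) = 2x. Iterate:
  r_0 = 8 (mod 13)
  r_1 = 138 (mod 169)
  r_2 = 1321 (mod 2197)
Final: r_2 = 1321, and one checks f(r_2) ≡ 0 mod 13^3.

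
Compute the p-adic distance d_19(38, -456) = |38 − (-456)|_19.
d_19(38, -456) = 1/19

Step 1 — x − y = 38 − (-456) = 494. Step 2 — v_19(494) = 1 (factor: 494 = (19^1 · 26); the sign does not affect v_p). Step 3 — |x − y|_19 = 19^{-1} = 1/19.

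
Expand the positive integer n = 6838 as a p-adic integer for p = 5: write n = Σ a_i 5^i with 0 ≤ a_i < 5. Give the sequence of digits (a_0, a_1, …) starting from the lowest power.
(a_0, a_1, …) = (3, 2, 3, 4, 0, 2)

Repeated division by 5 gives the digits low-to-high: 6838 = 3 + 2·5^1 + 3·5^2 + 4·5^3 + 2·5^5. Digit sequence: (3, 2, 3, 4, 0, 2).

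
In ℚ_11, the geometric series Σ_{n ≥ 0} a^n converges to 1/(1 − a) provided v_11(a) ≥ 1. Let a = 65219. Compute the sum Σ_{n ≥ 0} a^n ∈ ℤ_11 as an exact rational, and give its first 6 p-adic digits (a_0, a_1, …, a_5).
Σ a^n = 1/(1 − a) = -1/65218;  first 6 digits = (1, 0, 0, 5, 4, 0)

v_11(a) = 3 ≥ 1, so the series converges in ℤ_11 to 1/(1 − a) = 1/(1 − 65219) = -1/65218. Expand this rational in ℤ_11: compute digits iteratively via d_i = x_i mod 11, x_{i+1} = (x_i − d_i)/11. The first 6 digits are (1, 0, 0, 5, 4, 0).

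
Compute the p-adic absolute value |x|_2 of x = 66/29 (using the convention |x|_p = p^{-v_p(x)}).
|66/29|_2 = 1/2

Step 1 — compute v_2(x) by factoring powers of 2 out of the numerator and denominator: v_2(66/29) = 1. Step 2 — apply |x|_p = p^{-v_p(x)} = 2^{-1} = 1/2.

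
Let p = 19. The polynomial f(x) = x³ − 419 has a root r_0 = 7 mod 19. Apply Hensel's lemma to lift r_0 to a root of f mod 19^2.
r_1 = 64 (mod 361)

Hensel: r_{i+1} = r_i − f(r_i)/f′(r_i) mod 19^{i+2}, where f′(x) = 3x². Iterate:
  r_0 = 7 (mod 19)
  r_1 = 64 (mod 361)
Final: r = 64 with f(r) ≡ 0 mod 19^2.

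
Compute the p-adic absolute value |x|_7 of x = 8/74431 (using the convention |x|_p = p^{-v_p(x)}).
|8/74431|_7 = 2401

Step 1 — compute v_7(x) by factoring powers of 7 out of the numerator and denominator: v_7(8/74431) = -4. Step 2 — apply |x|_p = p^{-v_p(x)} = 7^{4} = 2401.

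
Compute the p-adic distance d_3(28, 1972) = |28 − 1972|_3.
d_3(28, 1972) = 1/243

Step 1 — x − y = 28 − 1972 = -1944. Step 2 — v_3(-1944) = 5 (factor: -1944 = −(3^5 · 8); the sign does not affect v_p). Step 3 — |x − y|_3 = 3^{-5} = 1/243.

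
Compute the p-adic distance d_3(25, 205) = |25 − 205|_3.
d_3(25, 205) = 1/9

Step 1 — x − y = 25 − 205 = -180. Step 2 — v_3(-180) = 2 (factor: -180 = −(3^2 · 20); the sign does not affect v_p). Step 3 — |x − y|_3 = 3^{-2} = 1/9.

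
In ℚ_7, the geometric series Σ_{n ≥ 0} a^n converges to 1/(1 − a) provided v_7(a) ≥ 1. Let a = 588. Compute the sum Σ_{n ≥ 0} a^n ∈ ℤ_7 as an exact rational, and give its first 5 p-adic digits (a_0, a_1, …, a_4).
Σ a^n = 1/(1 − a) = -1/587;  first 5 digits = (1, 0, 5, 1, 4)

v_7(a) = 2 ≥ 1, so the series converges in ℤ_7 to 1/(1 − a) = 1/(1 − 588) = -1/587. Expand this rational in ℤ_7: compute digits iteratively via d_i = x_i mod 7, x_{i+1} = (x_i − d_i)/7. The first 5 digits are (1, 0, 5, 1, 4).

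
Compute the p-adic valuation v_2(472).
v_2(472) = 3

v_2(n) is the largest exponent k such that 2^k divides n. Factor out: 472 = 2^3 · 59. (Sign doesn't affect v_p.) So v_2(472) = 3.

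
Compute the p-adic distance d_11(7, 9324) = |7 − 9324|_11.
d_11(7, 9324) = 1/1331

Step 1 — x − y = 7 − 9324 = -9317. Step 2 — v_11(-9317) = 3 (factor: -9317 = −(11^3 · 7); the sign does not affect v_p). Step 3 — |x − y|_11 = 11^{-3} = 1/1331.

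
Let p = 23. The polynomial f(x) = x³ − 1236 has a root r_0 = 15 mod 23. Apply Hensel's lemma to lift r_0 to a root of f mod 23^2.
r_1 = 475 (mod 529)

Hensel: r_{i+1} = r_i − f(r_i)/f′(r_i) mod 23^{i+2}, where f′(x) = 3x². Iterate:
  r_0 = 15 (mod 23)
  r_1 = 475 (mod 529)
Final: r = 475 with f(r) ≡ 0 mod 23^2.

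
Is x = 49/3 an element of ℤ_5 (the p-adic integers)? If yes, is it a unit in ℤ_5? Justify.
x ∈ ℤ_5^× (unit); v_5(x) = 0

ℤ_5 = {x ∈ ℚ_5 : v_5(x) ≥ 0} and ℤ_5^× = {x ∈ ℤ_5 : v_5(x) = 0}. Here v_5(49/3) = v_5(num) − v_5(den) = 0; compare against these criteria.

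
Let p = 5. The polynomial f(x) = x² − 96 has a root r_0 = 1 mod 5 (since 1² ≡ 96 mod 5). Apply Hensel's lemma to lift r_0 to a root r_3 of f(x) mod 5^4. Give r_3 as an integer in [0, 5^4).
r_3 = 436 (mod 625)

Hensel's recurrence: r_{i+1} = r_i − f(r_i)·(f′(r_i))^{-1} mod 5^{i+2}, with f′(x) = 2x. Iterate:
  r_0 = 1 (mod 5)
  r_1 = 11 (mod 25)
  r_2 = 61 (mod 125)
  r_3 = 436 (mod 625)
Final: r_3 = 436, and one checks f(r_3) ≡ 0 mod 5^4.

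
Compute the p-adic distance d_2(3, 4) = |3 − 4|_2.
d_2(3, 4) = 1

Step 1 — x − y = 3 − 4 = -1. Step 2 — v_2(-1) = 0 (factor: -1 = −(2^0 · 1); the sign does not affect v_p). Step 3 — |x − y|_2 = 2^{0} = 1.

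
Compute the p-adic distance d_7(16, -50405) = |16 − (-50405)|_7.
d_7(16, -50405) = 1/16807

Step 1 — x − y = 16 − (-50405) = 50421. Step 2 — v_7(50421) = 5 (factor: 50421 = (7^5 · 3); the sign does not affect v_p). Step 3 — |x − y|_7 = 7^{-5} = 1/16807.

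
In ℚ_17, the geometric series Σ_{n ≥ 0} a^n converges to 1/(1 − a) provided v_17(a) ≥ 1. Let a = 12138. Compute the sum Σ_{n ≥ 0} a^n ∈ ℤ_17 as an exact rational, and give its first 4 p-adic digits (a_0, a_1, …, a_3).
Σ a^n = 1/(1 − a) = -1/12137;  first 4 digits = (1, 0, 8, 2)

v_17(a) = 2 ≥ 1, so the series converges in ℤ_17 to 1/(1 − a) = 1/(1 − 12138) = -1/12137. Expand this rational in ℤ_17: compute digits iteratively via d_i = x_i mod 17, x_{i+1} = (x_i − d_i)/17. The first 4 digits are (1, 0, 8, 2).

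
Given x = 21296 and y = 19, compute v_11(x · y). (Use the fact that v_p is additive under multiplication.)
v_11(404624) = 3

v_p(x) = 3 (factor: 21296 = 11^3 · 16); v_p(y) = 0 (factor: 19 = 11^0 · 19). Additivity: v_p(xy) = v_p(x) + v_p(y) = 3 + 0 = 3. (Direct check: xy = 404624 = 11^3 · (304).)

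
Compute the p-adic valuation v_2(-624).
v_2(-624) = 4

v_2(n) is the largest exponent k such that 2^k divides n. Factor out: -624 = -2^4 · 39. (Sign doesn't affect v_p.) So v_2(-624) = 4.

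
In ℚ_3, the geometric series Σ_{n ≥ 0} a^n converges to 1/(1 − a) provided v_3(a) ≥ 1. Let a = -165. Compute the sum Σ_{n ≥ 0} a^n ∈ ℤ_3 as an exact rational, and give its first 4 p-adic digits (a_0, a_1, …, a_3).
Σ a^n = 1/(1 − a) = 1/166;  first 4 digits = (1, 2, 0, 2)

v_3(a) = 1 ≥ 1, so the series converges in ℤ_3 to 1/(1 − a) = 1/(1 − (-165)) = 1/166. Expand this rational in ℤ_3: compute digits iteratively via d_i = x_i mod 3, x_{i+1} = (x_i − d_i)/3. The first 4 digits are (1, 2, 0, 2).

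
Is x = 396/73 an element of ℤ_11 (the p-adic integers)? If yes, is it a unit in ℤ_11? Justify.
x ∈ ℤ_11 but not a unit; v_11(x) = 1 > 0

ℤ_11 = {x ∈ ℚ_11 : v_11(x) ≥ 0} and ℤ_11^× = {x ∈ ℤ_11 : v_11(x) = 0}. Here v_11(396/73) = v_11(num) − v_11(den) = 1; compare against these criteria.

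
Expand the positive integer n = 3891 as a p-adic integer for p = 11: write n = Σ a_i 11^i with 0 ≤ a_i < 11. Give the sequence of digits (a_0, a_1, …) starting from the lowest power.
(a_0, a_1, …) = (8, 1, 10, 2)

Repeated division by 11 gives the digits low-to-high: 3891 = 8 + 1·11^1 + 10·11^2 + 2·11^3. Digit sequence: (8, 1, 10, 2).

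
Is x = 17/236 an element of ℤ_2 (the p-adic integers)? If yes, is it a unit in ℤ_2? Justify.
x ∉ ℤ_2 (v_2(x) = -2 < 0)

ℤ_2 = {x ∈ ℚ_2 : v_2(x) ≥ 0} and ℤ_2^× = {x ∈ ℤ_2 : v_2(x) = 0}. Here v_2(17/236) = v_2(num) − v_2(den) = -2; compare against these criteria.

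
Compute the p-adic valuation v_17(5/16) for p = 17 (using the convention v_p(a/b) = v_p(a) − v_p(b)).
v_17(5/16) = 0

Factor powers of 17 from the numerator and denominator of the reduced fraction: 5 = 17^0 · 5 and 16 = 17^0 · 16. Apply v_p(a/b) = v_p(a) − v_p(b): v_17(5/16) = 0 − 0 = 0.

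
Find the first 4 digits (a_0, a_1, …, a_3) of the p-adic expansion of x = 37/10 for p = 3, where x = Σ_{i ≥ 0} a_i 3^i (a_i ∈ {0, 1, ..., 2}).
(a_0, …, a_3) = (1, 0, 0, 1)

v_3(37/10) = 0 (numerator and denominator both coprime to 3), so x ∈ ℤ_3^×. Compute digits iteratively via a_i = x_i mod 3, x_{i+1} = (x_i − a_i)/3, with x_0 = x:
  x_0 = 37/10;  a_0 = 1;  x_1 = (x_0 − 1)/3 = 9/10
  x_1 = 9/10;  a_1 = 0;  x_2 = (x_1 − 0)/3 = 3/10
  x_2 = 3/10;  a_2 = 0;  x_3 = (x_2 − 0)/3 = 1/10
  x_3 = 1/10;  a_3 = 1;  x_4 = (x_3 − 1)/3 = -3/10
Digits: (1, 0, 0, 1).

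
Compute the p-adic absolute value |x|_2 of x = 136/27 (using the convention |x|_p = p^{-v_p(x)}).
|136/27|_2 = 1/8

Step 1 — compute v_2(x) by factoring powers of 2 out of the numerator and denominator: v_2(136/27) = 3. Step 2 — apply |x|_p = p^{-v_p(x)} = 2^{-3} = 1/8.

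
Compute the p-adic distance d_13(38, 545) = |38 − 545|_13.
d_13(38, 545) = 1/169

Step 1 — x − y = 38 − 545 = -507. Step 2 — v_13(-507) = 2 (factor: -507 = −(13^2 · 3); the sign does not affect v_p). Step 3 — |x − y|_13 = 13^{-2} = 1/169.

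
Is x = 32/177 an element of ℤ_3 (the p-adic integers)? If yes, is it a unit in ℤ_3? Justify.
x ∉ ℤ_3 (v_3(x) = -1 < 0)

ℤ_3 = {x ∈ ℚ_3 : v_3(x) ≥ 0} and ℤ_3^× = {x ∈ ℤ_3 : v_3(x) = 0}. Here v_3(32/177) = v_3(num) − v_3(den) = -1; compare against these criteria.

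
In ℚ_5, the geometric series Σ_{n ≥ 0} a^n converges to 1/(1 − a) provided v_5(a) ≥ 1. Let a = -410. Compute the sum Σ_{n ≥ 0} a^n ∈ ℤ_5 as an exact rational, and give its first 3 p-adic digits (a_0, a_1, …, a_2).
Σ a^n = 1/(1 − a) = 1/411;  first 3 digits = (1, 3, 2)

v_5(a) = 1 ≥ 1, so the series converges in ℤ_5 to 1/(1 − a) = 1/(1 − (-410)) = 1/411. Expand this rational in ℤ_5: compute digits iteratively via d_i = x_i mod 5, x_{i+1} = (x_i − d_i)/5. The first 3 digits are (1, 3, 2).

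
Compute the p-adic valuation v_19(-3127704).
v_19(-3127704) = 4

v_19(n) is the largest exponent k such that 19^k divides n. Factor out: -3127704 = -19^4 · 24. (Sign doesn't affect v_p.) So v_19(-3127704) = 4.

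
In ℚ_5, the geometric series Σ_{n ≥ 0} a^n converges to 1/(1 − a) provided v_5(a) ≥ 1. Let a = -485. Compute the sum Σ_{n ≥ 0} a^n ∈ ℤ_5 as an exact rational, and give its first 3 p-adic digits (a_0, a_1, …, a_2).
Σ a^n = 1/(1 − a) = 1/486;  first 3 digits = (1, 3, 4)

v_5(a) = 1 ≥ 1, so the series converges in ℤ_5 to 1/(1 − a) = 1/(1 − (-485)) = 1/486. Expand this rational in ℤ_5: compute digits iteratively via d_i = x_i mod 5, x_{i+1} = (x_i − d_i)/5. The first 3 digits are (1, 3, 4).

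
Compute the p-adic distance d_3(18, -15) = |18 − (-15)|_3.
d_3(18, -15) = 1/3

Step 1 — x − y = 18 − (-15) = 33. Step 2 — v_3(33) = 1 (factor: 33 = (3^1 · 11); the sign does not affect v_p). Step 3 — |x − y|_3 = 3^{-1} = 1/3.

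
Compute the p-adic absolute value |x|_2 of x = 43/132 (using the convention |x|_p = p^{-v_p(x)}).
|43/132|_2 = 4

Step 1 — compute v_2(x) by factoring powers of 2 out of the numerator and denominator: v_2(43/132) = -2. Step 2 — apply |x|_p = p^{-v_p(x)} = 2^{2} = 4.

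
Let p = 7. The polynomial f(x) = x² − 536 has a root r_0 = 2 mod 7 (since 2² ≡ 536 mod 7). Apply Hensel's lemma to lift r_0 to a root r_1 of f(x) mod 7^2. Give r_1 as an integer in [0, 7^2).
r_1 = 37 (mod 49)

Hensel's recurrence: r_{i+1} = r_i − f(r_i)·(f′(r_i))^{-1} mod 7^{i+2}, with f′(x) = 2x. Iterate:
  r_0 = 2 (mod 7)
  r_1 = 37 (mod 49)
Final: r_1 = 37, and one checks f(r_1) ≡ 0 mod 7^2.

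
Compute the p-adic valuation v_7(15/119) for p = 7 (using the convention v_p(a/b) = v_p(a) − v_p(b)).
v_7(15/119) = -1

Factor powers of 7 from the numerator and denominator of the reduced fraction: 15 = 7^0 · 15 and 119 = 7^1 · 17. Apply v_p(a/b) = v_p(a) − v_p(b): v_7(15/119) = 0 − 1 = -1.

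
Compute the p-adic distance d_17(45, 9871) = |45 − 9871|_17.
d_17(45, 9871) = 1/4913

Step 1 — x − y = 45 − 9871 = -9826. Step 2 — v_17(-9826) = 3 (factor: -9826 = −(17^3 · 2); the sign does not affect v_p). Step 3 — |x − y|_17 = 17^{-3} = 1/4913.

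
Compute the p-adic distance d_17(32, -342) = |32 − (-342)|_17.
d_17(32, -342) = 1/17

Step 1 — x − y = 32 − (-342) = 374. Step 2 — v_17(374) = 1 (factor: 374 = (17^1 · 22); the sign does not affect v_p). Step 3 — |x − y|_17 = 17^{-1} = 1/17.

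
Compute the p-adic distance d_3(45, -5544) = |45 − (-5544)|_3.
d_3(45, -5544) = 1/243

Step 1 — x − y = 45 − (-5544) = 5589. Step 2 — v_3(5589) = 5 (factor: 5589 = (3^5 · 23); the sign does not affect v_p). Step 3 — |x − y|_3 = 3^{-5} = 1/243.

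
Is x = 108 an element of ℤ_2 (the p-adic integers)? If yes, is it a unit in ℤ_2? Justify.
x ∈ ℤ_2 but not a unit; v_2(x) = 2 > 0

ℤ_2 = {x ∈ ℚ_2 : v_2(x) ≥ 0} and ℤ_2^× = {x ∈ ℤ_2 : v_2(x) = 0}. Here v_2(108) = v_2(num) − v_2(den) = 2; compare against these criteria.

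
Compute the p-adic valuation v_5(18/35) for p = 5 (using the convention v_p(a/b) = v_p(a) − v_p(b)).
v_5(18/35) = -1

Factor powers of 5 from the numerator and denominator of the reduced fraction: 18 = 5^0 · 18 and 35 = 5^1 · 7. Apply v_p(a/b) = v_p(a) − v_p(b): v_5(18/35) = 0 − 1 = -1.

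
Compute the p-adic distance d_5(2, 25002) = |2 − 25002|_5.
d_5(2, 25002) = 1/3125

Step 1 — x − y = 2 − 25002 = -25000. Step 2 — v_5(-25000) = 5 (factor: -25000 = −(5^5 · 8); the sign does not affect v_p). Step 3 — |x − y|_5 = 5^{-5} = 1/3125.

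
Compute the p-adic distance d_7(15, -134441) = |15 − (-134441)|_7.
d_7(15, -134441) = 1/16807

Step 1 — x − y = 15 − (-134441) = 134456. Step 2 — v_7(134456) = 5 (factor: 134456 = (7^5 · 8); the sign does not affect v_p). Step 3 — |x − y|_7 = 7^{-5} = 1/16807.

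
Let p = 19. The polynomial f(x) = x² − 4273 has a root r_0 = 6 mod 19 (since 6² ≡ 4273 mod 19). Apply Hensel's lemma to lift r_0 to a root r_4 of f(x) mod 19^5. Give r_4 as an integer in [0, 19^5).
r_4 = 458077 (mod 2476099)

Hensel's recurrence: r_{i+1} = r_i − f(r_i)·(f′(r_i))^{-1} mod 19^{i+2}, with f′(x) = 2x. Iterate:
  r_0 = 6 (mod 19)
  r_1 = 329 (mod 361)
  r_2 = 5383 (mod 6859)
  r_3 = 67114 (mod 130321)
  r_4 = 458077 (mod 2476099)
Final: r_4 = 458077, and one checks f(r_4) ≡ 0 mod 19^5.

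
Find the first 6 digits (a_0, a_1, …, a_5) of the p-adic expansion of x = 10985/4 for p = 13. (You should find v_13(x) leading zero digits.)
(a_0, …, a_5) = (0, 0, 0, 11, 9, 9)

v_13(10985/4) = 3, so a_0 = ... = a_2 = 0. Factor out: x = 13^3 · u with u = 5/4 a unit in ℤ_13. Expand u iteratively via a_{v+i} = u_i mod 13, u_{i+1} = (u_i − a_{v+i})/13:
  u_0 = 5/4;  a_3 = 11;  u_1 = (u_0 − 11)/13 = -3/4
  u_1 = -3/4;  a_4 = 9;  u_2 = (u_1 − 9)/13 = -3/4
  u_2 = -3/4;  a_5 = 9;  u_3 = (u_2 − 9)/13 = -3/4
Digits: (0, 0, 0, 11, 9, 9).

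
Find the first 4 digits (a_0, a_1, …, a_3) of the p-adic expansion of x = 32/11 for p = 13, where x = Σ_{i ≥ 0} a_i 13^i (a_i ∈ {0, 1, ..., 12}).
(a_0, …, a_3) = (10, 3, 8, 10)

v_13(32/11) = 0 (numerator and denominator both coprime to 13), so x ∈ ℤ_13^×. Compute digits iteratively via a_i = x_i mod 13, x_{i+1} = (x_i − a_i)/13, with x_0 = x:
  x_0 = 32/11;  a_0 = 10;  x_1 = (x_0 − 10)/13 = -6/11
  x_1 = -6/11;  a_1 = 3;  x_2 = (x_1 − 3)/13 = -3/11
  x_2 = -3/11;  a_2 = 8;  x_3 = (x_2 − 8)/13 = -7/11
  x_3 = -7/11;  a_3 = 10;  x_4 = (x_3 − 10)/13 = -9/11
Digits: (10, 3, 8, 10).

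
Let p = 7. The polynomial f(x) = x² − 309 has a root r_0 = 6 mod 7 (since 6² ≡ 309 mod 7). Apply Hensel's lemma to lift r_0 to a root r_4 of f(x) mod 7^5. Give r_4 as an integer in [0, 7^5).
r_4 = 12732 (mod 16807)

Hensel's recurrence: r_{i+1} = r_i − f(r_i)·(f′(r_i))^{-1} mod 7^{i+2}, with f′(x) = 2x. Iterate:
  r_0 = 6 (mod 7)
  r_1 = 41 (mod 49)
  r_2 = 41 (mod 343)
  r_3 = 727 (mod 2401)
  r_4 = 12732 (mod 16807)
Final: r_4 = 12732, and one checks f(r_4) ≡ 0 mod 7^5.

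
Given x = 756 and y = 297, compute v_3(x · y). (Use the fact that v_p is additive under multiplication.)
v_3(224532) = 6

v_p(x) = 3 (factor: 756 = 3^3 · 28); v_p(y) = 3 (factor: 297 = 3^3 · 11). Additivity: v_p(xy) = v_p(x) + v_p(y) = 3 + 3 = 6. (Direct check: xy = 224532 = 3^6 · (308).)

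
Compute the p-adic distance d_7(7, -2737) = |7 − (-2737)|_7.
d_7(7, -2737) = 1/343

Step 1 — x − y = 7 − (-2737) = 2744. Step 2 — v_7(2744) = 3 (factor: 2744 = (7^3 · 8); the sign does not affect v_p). Step 3 — |x − y|_7 = 7^{-3} = 1/343.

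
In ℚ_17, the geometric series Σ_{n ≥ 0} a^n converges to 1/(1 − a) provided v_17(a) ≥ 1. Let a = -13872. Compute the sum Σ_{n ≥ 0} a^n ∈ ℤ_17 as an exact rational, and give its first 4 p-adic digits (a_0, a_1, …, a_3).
Σ a^n = 1/(1 − a) = 1/13873;  first 4 digits = (1, 0, 3, 14)

v_17(a) = 2 ≥ 1, so the series converges in ℤ_17 to 1/(1 − a) = 1/(1 − (-13872)) = 1/13873. Expand this rational in ℤ_17: compute digits iteratively via d_i = x_i mod 17, x_{i+1} = (x_i − d_i)/17. The first 4 digits are (1, 0, 3, 14).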